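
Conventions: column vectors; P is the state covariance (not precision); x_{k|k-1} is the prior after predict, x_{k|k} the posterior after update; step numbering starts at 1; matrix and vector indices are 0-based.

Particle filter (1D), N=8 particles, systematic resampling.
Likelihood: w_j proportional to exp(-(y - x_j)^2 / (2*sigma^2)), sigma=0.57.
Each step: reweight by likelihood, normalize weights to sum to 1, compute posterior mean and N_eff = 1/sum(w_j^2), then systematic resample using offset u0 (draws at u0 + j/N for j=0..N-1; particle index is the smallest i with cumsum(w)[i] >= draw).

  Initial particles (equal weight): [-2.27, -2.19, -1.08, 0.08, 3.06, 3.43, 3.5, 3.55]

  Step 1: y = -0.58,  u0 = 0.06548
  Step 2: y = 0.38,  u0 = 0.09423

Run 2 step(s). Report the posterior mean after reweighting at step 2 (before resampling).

step 1: w=[0.0101, 0.0151, 0.5565, 0.4183, 0.0000, 0.0000, 0.0000, 0.0000]  mean=-0.6236  Neff=2.0619  idx=[2, 2, 2, 2, 2, 3, 3, 3]
step 2: w=[0.0134, 0.0134, 0.0134, 0.0134, 0.0134, 0.3109, 0.3109, 0.3109]  mean=0.0021  Neff=3.4369  idx=[5, 5, 5, 6, 6, 7, 7, 7]

post_mean = 0.0021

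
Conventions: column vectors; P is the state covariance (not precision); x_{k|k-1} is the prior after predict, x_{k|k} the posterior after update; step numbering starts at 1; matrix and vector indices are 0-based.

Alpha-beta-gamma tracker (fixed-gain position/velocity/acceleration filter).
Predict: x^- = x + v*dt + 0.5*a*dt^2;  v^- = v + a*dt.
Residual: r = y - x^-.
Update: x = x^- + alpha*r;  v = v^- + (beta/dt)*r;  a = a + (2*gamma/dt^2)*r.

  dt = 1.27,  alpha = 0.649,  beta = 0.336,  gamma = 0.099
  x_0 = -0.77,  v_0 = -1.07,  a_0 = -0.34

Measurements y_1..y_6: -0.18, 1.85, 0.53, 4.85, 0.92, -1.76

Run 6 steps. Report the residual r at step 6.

resid = -6.4541

step 1: x_pred=-2.4031  r=2.2231  x^+=-0.9603  v^+=-0.9136  a^+=-0.0671
step 2: x_pred=-2.1747  r=4.0247  x^+=0.4373  v^+=0.0660  a^+=0.4270
step 3: x_pred=0.8654  r=-0.3354  x^+=0.6477  v^+=0.5195  a^+=0.3858
step 4: x_pred=1.6186  r=3.2314  x^+=3.7158  v^+=1.8644  a^+=0.7825
step 5: x_pred=6.7146  r=-5.7946  x^+=2.9539  v^+=1.3251  a^+=0.0711
step 6: x_pred=4.6941  r=-6.4541  x^+=0.5054  v^+=-0.2921  a^+=-0.7212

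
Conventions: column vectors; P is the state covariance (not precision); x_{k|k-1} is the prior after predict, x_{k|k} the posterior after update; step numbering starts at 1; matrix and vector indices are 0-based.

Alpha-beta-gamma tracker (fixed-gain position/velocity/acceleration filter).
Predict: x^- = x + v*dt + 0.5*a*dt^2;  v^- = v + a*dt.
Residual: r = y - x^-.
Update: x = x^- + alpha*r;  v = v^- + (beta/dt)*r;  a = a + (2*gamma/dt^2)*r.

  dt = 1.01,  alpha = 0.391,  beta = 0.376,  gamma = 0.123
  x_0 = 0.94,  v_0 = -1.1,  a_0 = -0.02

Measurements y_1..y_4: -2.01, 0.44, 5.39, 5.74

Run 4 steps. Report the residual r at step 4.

resid = 1.6821

step 1: x_pred=-0.1812  r=-1.8288  x^+=-0.8963  v^+=-1.8010  a^+=-0.4610
step 2: x_pred=-2.9504  r=3.3904  x^+=-1.6248  v^+=-1.0045  a^+=0.3566
step 3: x_pred=-2.4574  r=7.8474  x^+=0.6109  v^+=2.2771  a^+=2.2490
step 4: x_pred=4.0579  r=1.6821  x^+=4.7156  v^+=5.1748  a^+=2.6547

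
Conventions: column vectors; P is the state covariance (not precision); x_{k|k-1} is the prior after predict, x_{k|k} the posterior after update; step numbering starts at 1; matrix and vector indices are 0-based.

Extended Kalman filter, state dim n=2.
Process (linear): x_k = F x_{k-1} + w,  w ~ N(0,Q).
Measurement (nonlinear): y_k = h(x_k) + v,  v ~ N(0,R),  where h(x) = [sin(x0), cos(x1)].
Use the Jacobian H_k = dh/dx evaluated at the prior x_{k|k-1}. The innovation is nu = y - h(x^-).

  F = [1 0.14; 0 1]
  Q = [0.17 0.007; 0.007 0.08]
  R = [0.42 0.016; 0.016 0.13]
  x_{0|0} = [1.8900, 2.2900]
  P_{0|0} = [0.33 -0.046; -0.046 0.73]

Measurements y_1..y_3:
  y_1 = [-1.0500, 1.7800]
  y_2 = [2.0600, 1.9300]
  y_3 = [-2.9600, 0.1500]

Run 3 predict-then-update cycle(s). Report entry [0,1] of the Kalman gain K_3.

step 1: x^-=[2.2106, 2.2900]  P^-=[0.5014 0.0632; 0.0632 0.8100]  H_jac=[-0.5970 0.0000; 0.0000 -0.7523]  S=[0.5987 0.0444; 0.0444 0.5885]  K=[-0.4968 -0.0433; 0.0138 -1.0366]  nu=[-1.8522, 2.4388]  x^+=[3.0251, -0.2637]  P^+=[0.3506 0.0181; 0.0181 0.1788]
step 2: x^-=[2.9882, -0.2637]  P^-=[0.5292 0.0501; 0.0501 0.2588]  H_jac=[-0.9883 0.0000; 0.0000 0.2606]  S=[0.9368 0.0031; 0.0031 0.1476]  K=[-0.5586 0.1002; -0.0544 0.4582]  nu=[1.9072, 0.9646]  x^+=[2.0195, 0.0747]  P^+=[0.2358 0.0157; 0.0157 0.2252]
step 3: x^-=[2.0300, 0.0747]  P^-=[0.4146 0.0542; 0.0542 0.3052]  H_jac=[-0.4432 0.0000; 0.0000 -0.0746]  S=[0.5014 0.0178; 0.0178 0.1317]  K=[-0.3671 0.0189; -0.0420 -0.1672]  nu=[-3.8564, -0.8472]  x^+=[3.4296, 0.3782]  P^+=[0.3472 0.0458; 0.0458 0.3004]

K[0,1] = 0.0189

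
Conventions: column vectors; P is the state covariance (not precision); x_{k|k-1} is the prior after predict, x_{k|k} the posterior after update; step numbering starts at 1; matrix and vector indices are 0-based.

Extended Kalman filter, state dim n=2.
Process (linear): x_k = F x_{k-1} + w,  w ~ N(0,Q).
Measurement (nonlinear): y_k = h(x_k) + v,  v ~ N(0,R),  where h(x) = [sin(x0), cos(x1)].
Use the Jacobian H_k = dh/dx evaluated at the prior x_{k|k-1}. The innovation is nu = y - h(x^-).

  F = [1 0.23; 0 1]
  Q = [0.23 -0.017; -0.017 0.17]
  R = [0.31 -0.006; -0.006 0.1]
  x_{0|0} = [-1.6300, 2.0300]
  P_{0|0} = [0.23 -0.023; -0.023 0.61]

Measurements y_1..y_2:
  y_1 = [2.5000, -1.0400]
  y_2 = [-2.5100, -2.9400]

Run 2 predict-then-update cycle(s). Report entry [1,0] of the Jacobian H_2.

H_jac[1,0] = 0.0000

step 1: x^-=[-1.1631, 2.0300]  P^-=[0.4817 0.1003; 0.1003 0.7800]  H_jac=[0.3965 0.0000; 0.0000 -0.8964]  S=[0.3857 -0.0416; -0.0416 0.7268]  K=[0.4848 -0.0959; -0.0008 -0.9621]  nu=[3.4180, -0.5968]  x^+=[0.5511, 2.6015]  P^+=[0.3805 0.0139; 0.0139 0.1073]
step 2: x^-=[1.1495, 2.6015]  P^-=[0.6226 0.0216; 0.0216 0.2773]  H_jac=[0.4090 0.0000; 0.0000 -0.5142]  S=[0.4141 -0.0105; -0.0105 0.1733]  K=[0.6141 -0.0268; 0.0004 -0.8227]  nu=[-3.4226, -2.0824]  x^+=[-0.8966, 4.3133]  P^+=[0.4659 0.0124; 0.0124 0.1600]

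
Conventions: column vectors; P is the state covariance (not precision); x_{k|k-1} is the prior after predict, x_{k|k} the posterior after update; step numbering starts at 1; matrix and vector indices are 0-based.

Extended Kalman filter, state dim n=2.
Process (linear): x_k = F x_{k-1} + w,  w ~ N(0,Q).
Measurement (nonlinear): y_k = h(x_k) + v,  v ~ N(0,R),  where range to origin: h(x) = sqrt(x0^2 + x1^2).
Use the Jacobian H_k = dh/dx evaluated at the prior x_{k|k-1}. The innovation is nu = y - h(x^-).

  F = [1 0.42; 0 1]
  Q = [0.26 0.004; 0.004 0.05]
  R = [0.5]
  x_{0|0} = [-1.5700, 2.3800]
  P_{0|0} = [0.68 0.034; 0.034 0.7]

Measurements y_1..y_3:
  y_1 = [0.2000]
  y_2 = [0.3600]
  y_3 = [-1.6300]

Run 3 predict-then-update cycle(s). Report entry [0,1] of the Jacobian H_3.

H_jac[0,1] = 0.9995

step 1: x^-=[-0.5704, 2.3800]  P^-=[1.0920 0.3320; 0.3320 0.7500]  H_jac=[-0.2331 0.9725]  S=[1.1181]  K=[0.0611; 0.5831]  nu=[-2.2474]  x^+=[-0.7078, 1.0695]  P^+=[1.0879 0.2921; 0.2921 0.3698]
step 2: x^-=[-0.2586, 1.0695]  P^-=[1.6585 0.4515; 0.4515 0.4198]  H_jac=[-0.2350 0.9720]  S=[0.7820]  K=[0.0628; 0.3862]  nu=[-0.7403]  x^+=[-0.3051, 0.7836]  P^+=[1.6554 0.4325; 0.4325 0.3032]
step 3: x^-=[0.0241, 0.7836]  P^-=[2.3322 0.5639; 0.5639 0.3532]  H_jac=[0.0307 0.9995]  S=[0.8897]  K=[0.7140; 0.4163]  nu=[-2.4140]  x^+=[-1.6995, -0.2213]  P^+=[1.8787 0.2994; 0.2994 0.1990]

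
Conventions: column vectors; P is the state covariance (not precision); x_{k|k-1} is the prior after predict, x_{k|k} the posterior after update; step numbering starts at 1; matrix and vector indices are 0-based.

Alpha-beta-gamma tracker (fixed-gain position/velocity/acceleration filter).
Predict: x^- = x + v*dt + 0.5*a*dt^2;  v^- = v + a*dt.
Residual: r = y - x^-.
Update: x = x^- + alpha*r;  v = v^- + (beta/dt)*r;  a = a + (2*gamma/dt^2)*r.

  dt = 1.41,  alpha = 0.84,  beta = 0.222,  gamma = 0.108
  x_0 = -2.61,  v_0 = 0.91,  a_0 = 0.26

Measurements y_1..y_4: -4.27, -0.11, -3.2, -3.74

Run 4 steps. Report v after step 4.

v_post = -0.0268

step 1: x_pred=-1.0684  r=-3.2016  x^+=-3.7578  v^+=0.7725  a^+=-0.0878
step 2: x_pred=-2.7558  r=2.6458  x^+=-0.5333  v^+=1.0652  a^+=0.1996
step 3: x_pred=1.1671  r=-4.3671  x^+=-2.5013  v^+=0.6591  a^+=-0.2749
step 4: x_pred=-1.8451  r=-1.8949  x^+=-3.4368  v^+=-0.0268  a^+=-0.4807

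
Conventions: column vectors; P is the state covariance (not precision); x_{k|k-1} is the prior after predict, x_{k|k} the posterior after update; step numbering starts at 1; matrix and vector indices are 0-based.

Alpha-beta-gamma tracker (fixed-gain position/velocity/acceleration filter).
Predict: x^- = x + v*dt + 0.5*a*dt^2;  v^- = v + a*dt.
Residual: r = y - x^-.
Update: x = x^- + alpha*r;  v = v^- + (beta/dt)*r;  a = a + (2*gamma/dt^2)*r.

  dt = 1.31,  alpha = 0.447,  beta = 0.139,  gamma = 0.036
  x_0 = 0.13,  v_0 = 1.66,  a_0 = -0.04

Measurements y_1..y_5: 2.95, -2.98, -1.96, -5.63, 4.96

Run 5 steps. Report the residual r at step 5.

step 1: x_pred=2.2703  r=0.6797  x^+=2.5741  v^+=1.6797  a^+=-0.0115
step 2: x_pred=4.7647  r=-7.7447  x^+=1.3028  v^+=0.8429  a^+=-0.3364
step 3: x_pred=2.1184  r=-4.0784  x^+=0.2953  v^+=-0.0305  a^+=-0.5075
step 4: x_pred=-0.1801  r=-5.4499  x^+=-2.6162  v^+=-1.2737  a^+=-0.7362
step 5: x_pred=-4.9164  r=9.8764  x^+=-0.5016  v^+=-1.1901  a^+=-0.3218

resid = 9.8764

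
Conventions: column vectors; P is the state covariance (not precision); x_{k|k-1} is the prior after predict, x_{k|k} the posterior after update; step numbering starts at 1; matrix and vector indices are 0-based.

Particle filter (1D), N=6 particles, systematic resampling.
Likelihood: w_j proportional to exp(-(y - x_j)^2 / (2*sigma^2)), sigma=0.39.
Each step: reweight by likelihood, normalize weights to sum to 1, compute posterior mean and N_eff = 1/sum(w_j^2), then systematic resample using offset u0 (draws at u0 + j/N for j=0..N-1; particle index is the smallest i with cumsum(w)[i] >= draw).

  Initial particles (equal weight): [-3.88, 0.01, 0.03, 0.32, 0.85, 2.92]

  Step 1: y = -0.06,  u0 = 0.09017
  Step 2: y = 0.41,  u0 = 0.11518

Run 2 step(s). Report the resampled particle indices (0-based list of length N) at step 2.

resampled_idx = [0, 2, 3, 4, 5, 5]

step 1: w=[0.0000, 0.3720, 0.3681, 0.2351, 0.0248, 0.0000]  mean=0.1111  Neff=3.0328  idx=[1, 1, 2, 2, 3, 3]
step 2: w=[0.1351, 0.1351, 0.1422, 0.1422, 0.2226, 0.2226]  mean=0.1537  Neff=5.6781  idx=[0, 2, 3, 4, 5, 5]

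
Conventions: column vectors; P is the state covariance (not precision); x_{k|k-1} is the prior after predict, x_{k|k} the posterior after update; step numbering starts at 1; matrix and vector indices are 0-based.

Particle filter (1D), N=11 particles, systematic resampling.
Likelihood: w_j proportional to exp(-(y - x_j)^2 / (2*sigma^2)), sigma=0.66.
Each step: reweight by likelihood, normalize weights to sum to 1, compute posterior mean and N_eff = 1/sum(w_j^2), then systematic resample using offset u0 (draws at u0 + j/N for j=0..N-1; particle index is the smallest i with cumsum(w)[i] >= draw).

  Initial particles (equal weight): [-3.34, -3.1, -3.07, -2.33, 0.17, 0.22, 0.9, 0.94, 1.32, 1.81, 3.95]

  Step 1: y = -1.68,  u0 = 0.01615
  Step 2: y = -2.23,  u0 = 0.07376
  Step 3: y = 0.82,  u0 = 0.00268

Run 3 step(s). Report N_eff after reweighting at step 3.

N_eff = 10.0051

step 1: w=[0.0469, 0.1095, 0.1207, 0.6825, 0.0218, 0.0176, 0.0005, 0.0004, 0.0000, 0.0000, 0.0000]  mean=-2.4484  Neff=2.0186  idx=[0, 1, 2, 3, 3, 3, 3, 3, 3, 3, 3]
step 2: w=[0.0270, 0.0465, 0.0493, 0.1096, 0.1096, 0.1096, 0.1096, 0.1096, 0.1096, 0.1096, 0.1096]  mean=-2.4296  Neff=9.8518  idx=[2, 3, 4, 5, 5, 6, 7, 8, 9, 10, 10]
step 3: w=[0.0003, 0.1000, 0.1000, 0.1000, 0.1000, 0.1000, 0.1000, 0.1000, 0.1000, 0.1000, 0.1000]  mean=-2.3302  Neff=10.0051  idx=[1, 1, 2, 3, 4, 5, 6, 7, 8, 9, 10]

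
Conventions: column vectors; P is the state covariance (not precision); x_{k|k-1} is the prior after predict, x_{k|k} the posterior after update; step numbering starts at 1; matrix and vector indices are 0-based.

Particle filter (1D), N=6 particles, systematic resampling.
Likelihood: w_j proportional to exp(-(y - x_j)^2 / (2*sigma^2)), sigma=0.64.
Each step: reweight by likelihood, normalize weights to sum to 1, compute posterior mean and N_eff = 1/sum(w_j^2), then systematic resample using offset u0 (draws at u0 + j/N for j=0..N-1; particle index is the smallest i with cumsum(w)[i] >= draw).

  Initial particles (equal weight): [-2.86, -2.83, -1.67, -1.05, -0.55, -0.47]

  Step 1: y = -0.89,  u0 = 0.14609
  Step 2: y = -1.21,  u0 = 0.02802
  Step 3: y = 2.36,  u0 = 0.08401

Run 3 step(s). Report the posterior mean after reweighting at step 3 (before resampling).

step 1: w=[0.0028, 0.0032, 0.1516, 0.3088, 0.2767, 0.2569]  mean=-0.8674  Neff=3.8327  idx=[2, 3, 4, 4, 5, 5]
step 2: w=[0.1959, 0.2459, 0.1491, 0.1491, 0.1300, 0.1300]  mean=-0.8716  Neff=5.6463  idx=[0, 0, 1, 2, 3, 4]
step 3: w=[0.0000, 0.0000, 0.0056, 0.2650, 0.2650, 0.4643]  mean=-0.5157  Neff=2.8084  idx=[3, 3, 4, 5, 5, 5]

post_mean = -0.5157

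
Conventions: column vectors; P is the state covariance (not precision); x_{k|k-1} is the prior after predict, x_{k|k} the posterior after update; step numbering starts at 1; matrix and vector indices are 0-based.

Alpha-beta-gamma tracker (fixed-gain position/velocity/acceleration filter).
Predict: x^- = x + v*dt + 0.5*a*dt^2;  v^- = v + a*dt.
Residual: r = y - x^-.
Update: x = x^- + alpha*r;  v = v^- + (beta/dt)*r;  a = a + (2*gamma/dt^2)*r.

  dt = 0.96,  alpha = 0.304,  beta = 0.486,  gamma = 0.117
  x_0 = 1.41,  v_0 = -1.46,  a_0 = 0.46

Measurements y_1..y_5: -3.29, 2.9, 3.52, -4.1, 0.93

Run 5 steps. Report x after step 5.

step 1: x_pred=0.2204  r=-3.5104  x^+=-0.8468  v^+=-2.7955  a^+=-0.4313
step 2: x_pred=-3.7292  r=6.6292  x^+=-1.7139  v^+=0.1465  a^+=1.2519
step 3: x_pred=-0.9965  r=4.5165  x^+=0.3765  v^+=3.6348  a^+=2.3987
step 4: x_pred=4.9712  r=-9.0712  x^+=2.2136  v^+=1.3452  a^+=0.0954
step 5: x_pred=3.5489  r=-2.6189  x^+=2.7527  v^+=0.1110  a^+=-0.5695

x_post = 2.7527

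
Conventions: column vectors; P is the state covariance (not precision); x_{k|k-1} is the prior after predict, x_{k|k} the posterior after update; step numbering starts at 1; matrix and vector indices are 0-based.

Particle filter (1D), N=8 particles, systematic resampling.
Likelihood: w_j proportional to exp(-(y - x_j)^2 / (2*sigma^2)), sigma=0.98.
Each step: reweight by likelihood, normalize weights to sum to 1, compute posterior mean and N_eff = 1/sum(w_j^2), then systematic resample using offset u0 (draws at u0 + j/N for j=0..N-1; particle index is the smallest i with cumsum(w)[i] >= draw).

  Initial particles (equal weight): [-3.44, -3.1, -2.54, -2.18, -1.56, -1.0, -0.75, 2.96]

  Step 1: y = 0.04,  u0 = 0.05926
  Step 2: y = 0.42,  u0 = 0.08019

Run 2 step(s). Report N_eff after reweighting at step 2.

N_eff = 6.4935

step 1: w=[0.0011, 0.0035, 0.0186, 0.0457, 0.1567, 0.3383, 0.4292, 0.0070]  mean=-1.0451  Neff=3.0703  idx=[3, 4, 5, 5, 5, 6, 6, 6]
step 2: w=[0.0110, 0.0485, 0.1306, 0.1306, 0.1306, 0.1829, 0.1829, 0.1829]  mean=-0.9030  Neff=6.4935  idx=[2, 3, 4, 5, 5, 6, 7, 7]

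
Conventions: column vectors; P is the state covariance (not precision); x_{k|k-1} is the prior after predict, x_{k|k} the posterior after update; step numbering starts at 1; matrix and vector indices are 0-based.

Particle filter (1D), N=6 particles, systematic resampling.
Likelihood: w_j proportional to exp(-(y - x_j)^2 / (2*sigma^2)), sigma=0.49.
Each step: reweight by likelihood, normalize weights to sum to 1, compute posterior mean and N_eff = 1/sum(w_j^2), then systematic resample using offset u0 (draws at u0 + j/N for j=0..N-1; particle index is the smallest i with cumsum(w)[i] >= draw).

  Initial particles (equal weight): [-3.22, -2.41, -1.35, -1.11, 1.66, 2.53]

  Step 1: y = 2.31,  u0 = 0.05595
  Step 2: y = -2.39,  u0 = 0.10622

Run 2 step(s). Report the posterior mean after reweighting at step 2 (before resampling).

step 1: w=[0.0000, 0.0000, 0.0000, 0.0000, 0.3145, 0.6855]  mean=2.2564  Neff=1.7581  idx=[4, 4, 5, 5, 5, 5]
step 2: w=[0.5000, 0.5000, 0.0000, 0.0000, 0.0000, 0.0000]  mean=1.6600  Neff=2.0000  idx=[0, 0, 0, 1, 1, 1]

post_mean = 1.6600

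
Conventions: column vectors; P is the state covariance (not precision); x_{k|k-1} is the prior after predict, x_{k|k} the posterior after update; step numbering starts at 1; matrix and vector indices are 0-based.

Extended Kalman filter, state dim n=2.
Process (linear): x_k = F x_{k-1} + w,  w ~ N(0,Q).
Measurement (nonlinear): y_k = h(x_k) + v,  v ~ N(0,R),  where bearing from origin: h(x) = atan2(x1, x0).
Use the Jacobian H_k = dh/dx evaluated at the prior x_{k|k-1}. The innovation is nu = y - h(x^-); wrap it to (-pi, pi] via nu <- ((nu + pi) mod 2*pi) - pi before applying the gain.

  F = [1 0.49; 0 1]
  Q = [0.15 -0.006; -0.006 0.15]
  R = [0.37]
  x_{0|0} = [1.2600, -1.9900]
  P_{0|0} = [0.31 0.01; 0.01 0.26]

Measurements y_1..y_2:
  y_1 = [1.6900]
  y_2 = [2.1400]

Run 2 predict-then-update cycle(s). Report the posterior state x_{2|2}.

x_post = [3.0549, 0.0033]

step 1: x^-=[0.2849, -1.9900]  P^-=[0.5322 0.1314; 0.1314 0.4100]  H_jac=[0.4924 0.0705]  S=[0.5102]  K=[0.5318; 0.1835]  nu=[3.1186]  x^+=[1.9434, -1.4178]  P^+=[0.3879 0.0816; 0.0816 0.3928]
step 2: x^-=[1.2487, -1.4178]  P^-=[0.7122 0.2681; 0.2681 0.5428]  H_jac=[0.3972 0.3498]  S=[0.6233]  K=[0.6043; 0.4755]  nu=[2.9887]  x^+=[3.0549, 0.0033]  P^+=[0.4846 0.0890; 0.0890 0.4019]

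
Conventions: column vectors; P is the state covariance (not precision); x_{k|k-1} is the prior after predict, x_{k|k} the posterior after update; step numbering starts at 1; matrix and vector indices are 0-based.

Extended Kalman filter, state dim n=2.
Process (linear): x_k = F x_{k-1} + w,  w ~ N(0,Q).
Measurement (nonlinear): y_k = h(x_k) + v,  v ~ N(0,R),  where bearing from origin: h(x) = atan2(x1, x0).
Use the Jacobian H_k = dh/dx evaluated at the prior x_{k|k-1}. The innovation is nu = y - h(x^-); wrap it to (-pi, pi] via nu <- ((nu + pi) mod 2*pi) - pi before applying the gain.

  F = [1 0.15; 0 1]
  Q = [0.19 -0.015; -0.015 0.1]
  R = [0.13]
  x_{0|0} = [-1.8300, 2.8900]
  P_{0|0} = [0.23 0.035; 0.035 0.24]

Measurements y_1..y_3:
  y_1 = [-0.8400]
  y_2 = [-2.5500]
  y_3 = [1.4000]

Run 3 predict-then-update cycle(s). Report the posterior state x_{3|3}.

step 1: x^-=[-1.3965, 2.8900]  P^-=[0.4359 0.0560; 0.0560 0.3400]  H_jac=[-0.2805 -0.1356]  S=[0.1748]  K=[-0.7429; -0.3535]  nu=[-2.8609]  x^+=[0.7290, 3.9014]  P^+=[0.3394 0.0101; 0.0101 0.3182]
step 2: x^-=[1.3142, 3.9014]  P^-=[0.5396 0.0428; 0.0428 0.4182]  H_jac=[-0.2302 0.0775]  S=[0.1596]  K=[-0.7576; 0.1414]  nu=[2.4873]  x^+=[-0.5702, 4.2532]  P^+=[0.4480 0.0599; 0.0599 0.4150]
step 3: x^-=[0.0678, 4.2532]  P^-=[0.6653 0.1072; 0.1072 0.5150]  H_jac=[-0.2351 0.0037]  S=[0.1666]  K=[-0.9364; -0.1396]  nu=[-0.1549]  x^+=[0.2128, 4.2748]  P^+=[0.5192 0.0854; 0.0854 0.5117]

x_post = [0.2128, 4.2748]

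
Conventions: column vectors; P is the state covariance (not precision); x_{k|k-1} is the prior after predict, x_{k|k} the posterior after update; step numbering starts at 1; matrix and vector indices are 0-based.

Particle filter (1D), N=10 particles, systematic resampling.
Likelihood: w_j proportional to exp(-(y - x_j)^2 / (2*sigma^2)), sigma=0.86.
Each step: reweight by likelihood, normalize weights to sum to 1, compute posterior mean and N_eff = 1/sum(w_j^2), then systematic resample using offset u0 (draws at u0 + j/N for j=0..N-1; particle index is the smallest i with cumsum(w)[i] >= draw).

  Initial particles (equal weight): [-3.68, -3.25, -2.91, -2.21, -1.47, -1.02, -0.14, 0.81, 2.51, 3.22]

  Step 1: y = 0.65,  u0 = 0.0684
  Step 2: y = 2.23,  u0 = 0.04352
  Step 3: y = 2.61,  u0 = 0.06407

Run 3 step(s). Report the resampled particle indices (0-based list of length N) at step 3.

resampled_idx = [2, 6, 6, 7, 7, 7, 8, 8, 9, 9]

step 1: w=[0.0000, 0.0000, 0.0001, 0.0020, 0.0246, 0.0778, 0.3362, 0.5039, 0.0494, 0.0059]  mean=0.3839  Neff=2.6588  idx=[5, 6, 6, 6, 7, 7, 7, 7, 7, 8]
step 2: w=[0.0003, 0.0098, 0.0098, 0.0098, 0.1114, 0.1114, 0.1114, 0.1114, 0.1114, 0.4131]  mean=1.4838  Neff=4.2910  idx=[4, 5, 5, 6, 7, 8, 9, 9, 9, 9]
step 3: w=[0.0241, 0.0241, 0.0241, 0.0241, 0.0241, 0.0241, 0.2139, 0.2139, 0.2139, 0.2139]  mean=2.2643  Neff=5.3637  idx=[2, 6, 6, 7, 7, 7, 8, 8, 9, 9]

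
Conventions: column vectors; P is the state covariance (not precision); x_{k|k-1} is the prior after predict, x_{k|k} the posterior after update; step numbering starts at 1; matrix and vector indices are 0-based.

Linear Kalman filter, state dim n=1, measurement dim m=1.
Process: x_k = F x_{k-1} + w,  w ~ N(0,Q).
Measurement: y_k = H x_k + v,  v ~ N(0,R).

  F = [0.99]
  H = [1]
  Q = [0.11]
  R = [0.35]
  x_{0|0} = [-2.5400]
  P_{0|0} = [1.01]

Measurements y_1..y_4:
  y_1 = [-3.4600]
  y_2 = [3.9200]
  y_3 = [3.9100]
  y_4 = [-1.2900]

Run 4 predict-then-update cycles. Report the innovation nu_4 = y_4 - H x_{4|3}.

step 1: x^-=[-2.5146]  P^-=[1.0999]  S=[1.4499]  K=[0.7586]  nu=[-0.9454]  x^+=[-3.2318]  P^+=[0.2655]
step 2: x^-=[-3.1995]  P^-=[0.3702]  S=[0.7202]  K=[0.5140]  nu=[7.1195]  x^+=[0.4602]  P^+=[0.1799]
step 3: x^-=[0.4556]  P^-=[0.2863]  S=[0.6363]  K=[0.4500]  nu=[3.4544]  x^+=[2.0100]  P^+=[0.1575]
step 4: x^-=[1.9899]  P^-=[0.2644]  S=[0.6144]  K=[0.4303]  nu=[-3.2799]  x^+=[0.5786]  P^+=[0.1506]

innov = [-3.2799]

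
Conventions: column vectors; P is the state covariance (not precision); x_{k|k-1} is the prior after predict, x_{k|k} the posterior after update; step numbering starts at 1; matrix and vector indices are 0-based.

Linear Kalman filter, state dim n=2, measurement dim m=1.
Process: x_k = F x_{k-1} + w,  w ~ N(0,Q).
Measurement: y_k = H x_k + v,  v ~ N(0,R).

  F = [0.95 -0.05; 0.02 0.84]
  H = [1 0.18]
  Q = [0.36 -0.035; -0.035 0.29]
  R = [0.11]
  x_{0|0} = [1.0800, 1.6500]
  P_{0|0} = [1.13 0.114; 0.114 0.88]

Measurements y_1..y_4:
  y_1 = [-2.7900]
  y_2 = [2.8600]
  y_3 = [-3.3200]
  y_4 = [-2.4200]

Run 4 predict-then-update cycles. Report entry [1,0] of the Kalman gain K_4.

K[1,0] = -0.0753

step 1: x^-=[0.9435, 1.4076]  P^-=[1.3712 0.0404; 0.0404 0.9152]  S=[1.5254]  K=[0.9037; 0.1345]  nu=[-3.9869]  x^+=[-2.6594, 0.8715]  P^+=[0.1255 -0.1450; -0.1450 0.8876]
step 2: x^-=[-2.5700, 0.6789]  P^-=[0.4893 -0.1854; -0.1854 0.9115]  S=[0.5620]  K=[0.8111; -0.0380]  nu=[5.3078]  x^+=[1.7353, 0.4770]  P^+=[0.1195 -0.1681; -0.1681 0.9107]
step 3: x^-=[1.6247, 0.4354]  P^-=[0.4861 -0.2050; -0.2050 0.9270]  S=[0.5523]  K=[0.8133; -0.0690]  nu=[-5.0231]  x^+=[-2.4604, 0.7819]  P^+=[0.1208 -0.1740; -0.1740 0.9243]
step 4: x^-=[-2.3764, 0.6076]  P^-=[0.4878 -0.2102; -0.2102 0.9364]  S=[0.5525]  K=[0.8145; -0.0753]  nu=[-0.1529]  x^+=[-2.5010, 0.6191]  P^+=[0.1213 -0.1763; -0.1763 0.9333]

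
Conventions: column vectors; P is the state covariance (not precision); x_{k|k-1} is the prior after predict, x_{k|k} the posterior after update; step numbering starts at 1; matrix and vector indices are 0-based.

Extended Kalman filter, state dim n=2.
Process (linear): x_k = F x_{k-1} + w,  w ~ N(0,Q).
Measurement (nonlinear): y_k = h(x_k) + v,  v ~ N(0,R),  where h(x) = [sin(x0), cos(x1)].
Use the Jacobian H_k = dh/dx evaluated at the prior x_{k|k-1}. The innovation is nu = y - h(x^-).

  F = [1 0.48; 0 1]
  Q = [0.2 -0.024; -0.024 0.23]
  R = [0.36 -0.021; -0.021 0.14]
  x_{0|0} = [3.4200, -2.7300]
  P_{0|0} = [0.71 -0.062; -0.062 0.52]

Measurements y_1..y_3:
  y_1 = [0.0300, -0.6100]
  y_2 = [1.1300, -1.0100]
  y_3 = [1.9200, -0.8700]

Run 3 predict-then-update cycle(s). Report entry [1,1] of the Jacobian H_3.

step 1: x^-=[2.1096, -2.7300]  P^-=[0.9703 0.1636; 0.1636 0.7500]  H_jac=[-0.5131 0.0000; 0.0000 0.4001]  S=[0.6155 -0.0546; -0.0546 0.2600]  K=[-0.8015 0.0835; -0.0347 1.1466]  nu=[-0.8283, 0.3065]  x^+=[2.7991, -2.3498]  P^+=[0.5658 0.0713; 0.0713 0.4031]
step 2: x^-=[1.6712, -2.3498]  P^-=[0.9271 0.2407; 0.2407 0.6331]  H_jac=[-0.1002 0.0000; 0.0000 0.7116]  S=[0.3693 -0.0382; -0.0382 0.4605]  K=[-0.2150 0.3542; 0.0361 0.9811]  nu=[0.1350, -0.3074]  x^+=[1.5333, -2.6466]  P^+=[0.8464 0.0760; 0.0760 0.1920]
step 3: x^-=[0.2629, -2.6466]  P^-=[1.1636 0.1442; 0.1442 0.4220]  H_jac=[0.9656 0.0000; 0.0000 0.4751]  S=[1.4450 0.0451; 0.0451 0.2352]  K=[0.7731 0.1428; 0.0701 0.8387]  nu=[1.6601, 0.0100]  x^+=[1.5478, -2.5218]  P^+=[0.2851 0.0079; 0.0079 0.2441]

H_jac[1,1] = 0.4751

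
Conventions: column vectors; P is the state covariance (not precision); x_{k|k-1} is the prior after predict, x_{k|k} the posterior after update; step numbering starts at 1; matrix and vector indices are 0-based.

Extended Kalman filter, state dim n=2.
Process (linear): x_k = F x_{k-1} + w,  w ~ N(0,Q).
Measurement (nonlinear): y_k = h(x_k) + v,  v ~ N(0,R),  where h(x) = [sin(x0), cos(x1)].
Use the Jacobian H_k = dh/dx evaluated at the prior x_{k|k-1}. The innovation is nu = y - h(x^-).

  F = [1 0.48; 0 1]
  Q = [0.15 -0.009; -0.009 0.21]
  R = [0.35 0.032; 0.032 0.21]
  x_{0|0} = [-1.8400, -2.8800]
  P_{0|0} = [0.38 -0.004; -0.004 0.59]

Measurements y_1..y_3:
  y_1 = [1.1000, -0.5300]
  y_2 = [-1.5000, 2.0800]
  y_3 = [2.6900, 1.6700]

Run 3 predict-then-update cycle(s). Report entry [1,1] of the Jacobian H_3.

step 1: x^-=[-3.2224, -2.8800]  P^-=[0.6621 0.2702; 0.2702 0.8000]  H_jac=[-0.9967 0.0000; 0.0000 0.2586]  S=[1.0078 -0.0377; -0.0377 0.2635]  K=[-0.6484 0.1725; -0.2392 0.7510]  nu=[1.0193, 0.4360]  x^+=[-3.8081, -2.7964]  P^+=[0.2221 0.0599; 0.0599 0.5802]
step 2: x^-=[-5.1503, -2.7964]  P^-=[0.5633 0.3294; 0.3294 0.7902]  H_jac=[0.4241 0.0000; 0.0000 0.3384]  S=[0.4513 0.0793; 0.0793 0.3005]  K=[0.4867 0.2425; 0.1606 0.8475]  nu=[-2.4056, 3.0210]  x^+=[-5.5885, -0.6225]  P^+=[0.4200 0.1965; 0.1965 0.5411]
step 3: x^-=[-5.8873, -0.6225]  P^-=[0.8834 0.4473; 0.4473 0.7511]  H_jac=[0.9226 0.0000; 0.0000 0.5830]  S=[1.1020 0.2726; 0.2726 0.4653]  K=[0.7028 0.1487; 0.1657 0.8441]  nu=[2.3044, 0.8576]  x^+=[-4.1402, 0.4832]  P^+=[0.2718 0.0921; 0.0921 0.3131]

H_jac[1,1] = 0.5830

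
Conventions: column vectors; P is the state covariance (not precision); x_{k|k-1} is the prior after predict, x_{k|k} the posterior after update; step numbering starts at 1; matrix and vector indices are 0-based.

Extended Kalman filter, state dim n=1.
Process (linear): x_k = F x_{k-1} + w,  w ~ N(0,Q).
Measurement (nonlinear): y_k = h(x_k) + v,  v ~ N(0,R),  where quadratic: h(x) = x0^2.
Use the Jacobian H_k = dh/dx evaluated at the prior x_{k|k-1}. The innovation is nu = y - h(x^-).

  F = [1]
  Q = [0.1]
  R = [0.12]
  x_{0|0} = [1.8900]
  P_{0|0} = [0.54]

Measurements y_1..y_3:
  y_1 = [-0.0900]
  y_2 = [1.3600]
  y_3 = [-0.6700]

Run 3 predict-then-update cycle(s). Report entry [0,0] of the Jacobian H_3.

H_jac[0,0] = 2.2642

step 1: x^-=[1.8900]  P^-=[0.6400]  H_jac=[3.7800]  S=[9.2646]  K=[0.2611]  nu=[-3.6621]  x^+=[0.9337]  P^+=[0.0083]
step 2: x^-=[0.9337]  P^-=[0.1083]  H_jac=[1.8675]  S=[0.4977]  K=[0.4064]  nu=[0.4881]  x^+=[1.1321]  P^+=[0.0261]
step 3: x^-=[1.1321]  P^-=[0.1261]  H_jac=[2.2642]  S=[0.7665]  K=[0.3725]  nu=[-1.9516]  x^+=[0.4051]  P^+=[0.0197]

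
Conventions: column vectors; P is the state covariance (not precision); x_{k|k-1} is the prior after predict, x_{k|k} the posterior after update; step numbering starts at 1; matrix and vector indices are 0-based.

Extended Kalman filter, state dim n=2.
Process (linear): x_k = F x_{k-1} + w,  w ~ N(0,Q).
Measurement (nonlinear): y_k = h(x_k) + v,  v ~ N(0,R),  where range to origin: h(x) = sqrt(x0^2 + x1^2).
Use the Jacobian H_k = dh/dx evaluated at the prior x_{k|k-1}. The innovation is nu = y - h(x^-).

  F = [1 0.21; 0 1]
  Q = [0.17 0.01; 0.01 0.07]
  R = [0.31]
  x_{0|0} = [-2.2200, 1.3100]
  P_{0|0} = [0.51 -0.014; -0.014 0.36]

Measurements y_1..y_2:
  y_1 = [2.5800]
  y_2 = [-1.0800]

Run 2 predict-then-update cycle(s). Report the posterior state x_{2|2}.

step 1: x^-=[-1.9449, 1.3100]  P^-=[0.6900 0.0716; 0.0716 0.4300]  H_jac=[-0.8294 0.5587]  S=[0.8525]  K=[-0.6244; 0.2121]  nu=[0.2351]  x^+=[-2.0917, 1.3599]  P^+=[0.3576 0.1845; 0.1845 0.3916]
step 2: x^-=[-1.8061, 1.3599]  P^-=[0.6224 0.2768; 0.2768 0.4616]  H_jac=[-0.7989 0.6015]  S=[0.6083]  K=[-0.5438; 0.0930]  nu=[-3.3408]  x^+=[0.0105, 1.0491]  P^+=[0.4426 0.3075; 0.3075 0.4564]

x_post = [0.0105, 1.0491]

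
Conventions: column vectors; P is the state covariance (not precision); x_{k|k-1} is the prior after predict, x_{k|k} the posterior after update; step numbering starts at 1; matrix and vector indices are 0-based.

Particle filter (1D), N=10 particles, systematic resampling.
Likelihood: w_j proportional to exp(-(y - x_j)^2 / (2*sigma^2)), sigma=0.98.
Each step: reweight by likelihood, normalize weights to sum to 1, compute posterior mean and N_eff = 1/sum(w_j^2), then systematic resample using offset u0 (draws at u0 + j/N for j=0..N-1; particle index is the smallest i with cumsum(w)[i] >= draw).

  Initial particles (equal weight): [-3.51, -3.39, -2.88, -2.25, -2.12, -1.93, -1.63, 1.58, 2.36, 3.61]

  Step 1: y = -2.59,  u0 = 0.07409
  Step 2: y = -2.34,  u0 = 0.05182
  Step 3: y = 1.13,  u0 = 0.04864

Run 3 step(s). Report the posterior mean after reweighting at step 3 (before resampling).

step 1: w=[0.1156, 0.1287, 0.1720, 0.1692, 0.1601, 0.1432, 0.1112, 0.0000, 0.0000, 0.0000]  mean=-2.5151  Neff=6.8198  idx=[0, 1, 2, 2, 3, 3, 4, 5, 5, 6]
step 2: w=[0.0588, 0.0675, 0.1030, 0.1030, 0.1194, 0.1194, 0.1169, 0.1099, 0.1099, 0.0922]  mean=-2.3882  Neff=9.6095  idx=[0, 2, 3, 4, 5, 5, 6, 7, 8, 9]
step 3: w=[0.0003, 0.0050, 0.0050, 0.0560, 0.0560, 0.0560, 0.0877, 0.1638, 0.1638, 0.4065]  mean=-1.8884  Neff=4.2371  idx=[3, 5, 6, 7, 8, 8, 9, 9, 9, 9]

post_mean = -1.8884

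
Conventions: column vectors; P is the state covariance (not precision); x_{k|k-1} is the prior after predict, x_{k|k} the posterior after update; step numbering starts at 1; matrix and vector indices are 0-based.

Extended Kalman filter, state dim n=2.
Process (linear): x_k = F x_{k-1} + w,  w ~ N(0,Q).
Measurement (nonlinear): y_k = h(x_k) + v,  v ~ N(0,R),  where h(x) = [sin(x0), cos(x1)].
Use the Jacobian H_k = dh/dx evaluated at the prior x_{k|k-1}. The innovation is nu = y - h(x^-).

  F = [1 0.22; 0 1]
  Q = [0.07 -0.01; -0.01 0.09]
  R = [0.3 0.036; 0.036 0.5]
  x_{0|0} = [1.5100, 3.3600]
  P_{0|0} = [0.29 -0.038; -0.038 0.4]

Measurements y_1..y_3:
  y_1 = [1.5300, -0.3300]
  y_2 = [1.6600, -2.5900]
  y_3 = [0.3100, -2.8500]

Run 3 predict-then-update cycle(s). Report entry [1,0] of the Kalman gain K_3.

K[1,0] = -0.1790

step 1: x^-=[2.2492, 3.3600]  P^-=[0.3626 0.0400; 0.0400 0.4900]  H_jac=[-0.6276 0.0000; 0.0000 0.2167]  S=[0.4428 0.0306; 0.0306 0.5230]  K=[-0.5172 0.0468; -0.0710 0.2071]  nu=[0.7514, 0.6462]  x^+=[1.8908, 3.4405]  P^+=[0.2445 0.0221; 0.0221 0.4662]
step 2: x^-=[2.6478, 3.4405]  P^-=[0.3468 0.1146; 0.1146 0.5562]  H_jac=[-0.8805 0.0000; 0.0000 0.2945]  S=[0.5689 0.0063; 0.0063 0.5482]  K=[-0.5375 0.0677; -0.1807 0.3009]  nu=[1.1860, -1.6344]  x^+=[1.8995, 2.7345]  P^+=[0.1804 0.0493; 0.0493 0.4887]
step 3: x^-=[2.5011, 2.7345]  P^-=[0.2957 0.1468; 0.1468 0.5787]  H_jac=[-0.8018 0.0000; 0.0000 -0.3960]  S=[0.4901 0.0826; 0.0826 0.5907]  K=[-0.4785 -0.0315; -0.1790 -0.3629]  nu=[-0.2876, -1.9317]  x^+=[2.6995, 3.4869]  P^+=[0.1804 0.0833; 0.0833 0.4745]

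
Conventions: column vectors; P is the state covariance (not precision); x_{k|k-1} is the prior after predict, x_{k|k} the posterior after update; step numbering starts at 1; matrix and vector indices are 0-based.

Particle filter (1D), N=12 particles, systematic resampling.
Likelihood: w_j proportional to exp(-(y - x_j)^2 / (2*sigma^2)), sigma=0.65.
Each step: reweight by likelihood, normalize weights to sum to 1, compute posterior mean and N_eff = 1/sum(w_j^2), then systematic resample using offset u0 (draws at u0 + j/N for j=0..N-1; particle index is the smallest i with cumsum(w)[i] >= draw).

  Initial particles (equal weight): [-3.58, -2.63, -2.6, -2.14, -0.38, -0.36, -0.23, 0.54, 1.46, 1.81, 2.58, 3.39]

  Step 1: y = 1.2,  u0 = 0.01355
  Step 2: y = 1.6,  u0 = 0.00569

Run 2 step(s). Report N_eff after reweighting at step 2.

N_eff = 9.4802

step 1: w=[0.0000, 0.0000, 0.0000, 0.0000, 0.0211, 0.0227, 0.0360, 0.2418, 0.3738, 0.2607, 0.0425, 0.0014]  mean=1.2380  Neff=3.7010  idx=[4, 7, 7, 7, 8, 8, 8, 8, 8, 9, 9, 9]
step 2: w=[0.0011, 0.0310, 0.0310, 0.0310, 0.1145, 0.1145, 0.1145, 0.1145, 0.1145, 0.1112, 0.1112, 0.1112]  mean=1.4891  Neff=9.4802  idx=[1, 3, 4, 5, 6, 6, 7, 8, 9, 9, 10, 11]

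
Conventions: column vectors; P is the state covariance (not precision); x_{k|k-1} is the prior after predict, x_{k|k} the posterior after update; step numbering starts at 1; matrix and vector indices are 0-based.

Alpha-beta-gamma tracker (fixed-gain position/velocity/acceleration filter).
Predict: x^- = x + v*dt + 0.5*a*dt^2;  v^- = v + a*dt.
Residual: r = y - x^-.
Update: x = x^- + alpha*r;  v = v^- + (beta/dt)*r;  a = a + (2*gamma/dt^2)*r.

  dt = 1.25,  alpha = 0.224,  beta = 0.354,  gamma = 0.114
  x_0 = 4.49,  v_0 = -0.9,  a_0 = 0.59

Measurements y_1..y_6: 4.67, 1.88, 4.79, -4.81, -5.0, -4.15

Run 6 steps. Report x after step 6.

step 1: x_pred=3.8259  r=0.8441  x^+=4.0150  v^+=0.0765  a^+=0.7132
step 2: x_pred=4.6678  r=-2.7878  x^+=4.0434  v^+=0.1785  a^+=0.3064
step 3: x_pred=4.5058  r=0.2842  x^+=4.5695  v^+=0.6419  a^+=0.3478
step 4: x_pred=5.6436  r=-10.4536  x^+=3.3020  v^+=-1.8838  a^+=-1.1776
step 5: x_pred=0.0273  r=-5.0273  x^+=-1.0988  v^+=-4.7794  a^+=-1.9111
step 6: x_pred=-8.5662  r=4.4162  x^+=-7.5770  v^+=-5.9177  a^+=-1.2667

x_post = -7.5770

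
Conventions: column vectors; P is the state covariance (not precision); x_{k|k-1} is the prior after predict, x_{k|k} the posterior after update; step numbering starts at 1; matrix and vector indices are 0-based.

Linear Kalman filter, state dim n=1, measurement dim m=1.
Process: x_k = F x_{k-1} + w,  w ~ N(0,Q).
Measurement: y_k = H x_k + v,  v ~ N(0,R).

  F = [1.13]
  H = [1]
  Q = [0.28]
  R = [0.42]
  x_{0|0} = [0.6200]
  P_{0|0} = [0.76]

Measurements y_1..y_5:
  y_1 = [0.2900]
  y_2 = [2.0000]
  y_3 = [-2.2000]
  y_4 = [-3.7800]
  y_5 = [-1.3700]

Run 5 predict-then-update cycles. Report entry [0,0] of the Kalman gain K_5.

K[0,0] = 0.5862

step 1: x^-=[0.7006]  P^-=[1.2504]  S=[1.6704]  K=[0.7486]  nu=[-0.4106]  x^+=[0.3932]  P^+=[0.3144]
step 2: x^-=[0.4444]  P^-=[0.6815]  S=[1.1015]  K=[0.6187]  nu=[1.5556]  x^+=[1.4068]  P^+=[0.2598]
step 3: x^-=[1.5897]  P^-=[0.6118]  S=[1.0318]  K=[0.5929]  nu=[-3.7897]  x^+=[-0.6574]  P^+=[0.2490]
step 4: x^-=[-0.7428]  P^-=[0.5980]  S=[1.0180]  K=[0.5874]  nu=[-3.0372]  x^+=[-2.5269]  P^+=[0.2467]
step 5: x^-=[-2.8554]  P^-=[0.5950]  S=[1.0150]  K=[0.5862]  nu=[1.4854]  x^+=[-1.9846]  P^+=[0.2462]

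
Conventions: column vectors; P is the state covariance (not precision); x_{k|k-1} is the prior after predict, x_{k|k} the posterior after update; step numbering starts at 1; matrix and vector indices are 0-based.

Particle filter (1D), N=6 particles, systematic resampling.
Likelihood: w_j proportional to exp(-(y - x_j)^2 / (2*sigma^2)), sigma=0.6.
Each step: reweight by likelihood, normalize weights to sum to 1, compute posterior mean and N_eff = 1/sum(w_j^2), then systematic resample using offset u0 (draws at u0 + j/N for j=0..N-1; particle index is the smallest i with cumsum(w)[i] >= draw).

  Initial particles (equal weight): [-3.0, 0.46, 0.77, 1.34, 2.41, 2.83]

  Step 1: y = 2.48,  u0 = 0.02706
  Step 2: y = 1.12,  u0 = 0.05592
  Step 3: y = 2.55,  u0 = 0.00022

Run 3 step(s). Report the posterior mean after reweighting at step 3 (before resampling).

step 1: w=[0.0000, 0.0017, 0.0085, 0.0813, 0.4912, 0.4172]  mean=2.4809  Neff=2.3694  idx=[3, 4, 4, 4, 5, 5]
step 2: w=[0.7380, 0.0783, 0.0783, 0.0783, 0.0136, 0.0136]  mean=1.6317  Neff=1.7748  idx=[0, 0, 0, 0, 0, 2]
step 3: w=[0.0804, 0.0804, 0.0804, 0.0804, 0.0804, 0.5979]  mean=1.9798  Neff=2.5651  idx=[0, 2, 4, 5, 5, 5]

post_mean = 1.9798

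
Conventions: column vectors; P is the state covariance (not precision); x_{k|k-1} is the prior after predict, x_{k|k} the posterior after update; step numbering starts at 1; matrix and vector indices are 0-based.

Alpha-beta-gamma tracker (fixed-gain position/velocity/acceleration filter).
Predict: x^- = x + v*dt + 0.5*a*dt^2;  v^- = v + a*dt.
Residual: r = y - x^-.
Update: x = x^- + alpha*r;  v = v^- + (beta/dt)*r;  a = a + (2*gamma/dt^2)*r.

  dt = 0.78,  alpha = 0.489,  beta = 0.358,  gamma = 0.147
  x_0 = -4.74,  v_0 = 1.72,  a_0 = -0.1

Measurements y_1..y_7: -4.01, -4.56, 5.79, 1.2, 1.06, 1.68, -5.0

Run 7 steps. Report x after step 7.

step 1: x_pred=-3.4288  r=-0.5812  x^+=-3.7130  v^+=1.3753  a^+=-0.3808
step 2: x_pred=-2.7562  r=-1.8038  x^+=-3.6382  v^+=0.2503  a^+=-1.2525
step 3: x_pred=-3.8240  r=9.6140  x^+=0.8772  v^+=3.6859  a^+=3.3933
step 4: x_pred=4.7845  r=-3.5845  x^+=3.0317  v^+=4.6875  a^+=1.6612
step 5: x_pred=7.1933  r=-6.1333  x^+=4.1941  v^+=3.1682  a^+=-1.3026
step 6: x_pred=6.2690  r=-4.5890  x^+=4.0250  v^+=0.0459  a^+=-3.5202
step 7: x_pred=2.9900  r=-7.9900  x^+=-0.9171  v^+=-6.3671  a^+=-7.3812

x_post = -0.9171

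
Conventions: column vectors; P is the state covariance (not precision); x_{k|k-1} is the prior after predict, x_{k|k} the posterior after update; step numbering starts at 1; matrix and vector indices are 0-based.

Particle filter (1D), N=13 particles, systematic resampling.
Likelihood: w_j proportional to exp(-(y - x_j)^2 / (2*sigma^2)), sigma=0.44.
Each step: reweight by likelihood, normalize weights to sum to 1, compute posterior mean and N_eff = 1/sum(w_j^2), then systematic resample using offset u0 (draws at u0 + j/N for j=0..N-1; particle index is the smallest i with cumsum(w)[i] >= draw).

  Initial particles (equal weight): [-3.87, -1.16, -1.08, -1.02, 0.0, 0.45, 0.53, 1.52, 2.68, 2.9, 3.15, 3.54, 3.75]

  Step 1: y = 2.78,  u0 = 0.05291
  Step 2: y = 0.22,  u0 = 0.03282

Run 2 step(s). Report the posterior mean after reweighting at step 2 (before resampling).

post_mean = 2.6917

step 1: w=[0.0000, 0.0000, 0.0000, 0.0000, 0.0000, 0.0000, 0.0000, 0.0056, 0.3281, 0.3244, 0.2364, 0.0758, 0.0296]  mean=2.9529  Neff=3.6299  idx=[8, 8, 8, 8, 9, 9, 9, 9, 10, 10, 10, 11, 12]
step 2: w=[0.2370, 0.2370, 0.2370, 0.2370, 0.0128, 0.0128, 0.0128, 0.0128, 0.0003, 0.0003, 0.0003, 0.0000, 0.0000]  mean=2.6917  Neff=4.4391  idx=[0, 0, 0, 1, 1, 1, 2, 2, 2, 3, 3, 3, 4]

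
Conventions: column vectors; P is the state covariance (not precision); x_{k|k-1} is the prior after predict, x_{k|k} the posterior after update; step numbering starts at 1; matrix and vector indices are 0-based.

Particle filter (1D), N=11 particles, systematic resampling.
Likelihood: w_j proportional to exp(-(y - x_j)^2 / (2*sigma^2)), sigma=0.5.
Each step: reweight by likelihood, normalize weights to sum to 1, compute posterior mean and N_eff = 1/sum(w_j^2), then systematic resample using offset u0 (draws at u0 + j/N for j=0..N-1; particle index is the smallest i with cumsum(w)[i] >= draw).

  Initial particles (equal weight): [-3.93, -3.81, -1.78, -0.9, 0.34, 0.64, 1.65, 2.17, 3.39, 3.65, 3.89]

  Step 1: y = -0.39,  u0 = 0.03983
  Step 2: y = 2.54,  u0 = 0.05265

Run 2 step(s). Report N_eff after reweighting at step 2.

step 1: w=[0.0000, 0.0000, 0.0194, 0.5504, 0.3190, 0.1110, 0.0002, 0.0000, 0.0000, 0.0000, 0.0000]  mean=-0.3501  Neff=2.3958  idx=[3, 3, 3, 3, 3, 3, 4, 4, 4, 4, 5]
step 2: w=[0.0000, 0.0000, 0.0000, 0.0000, 0.0000, 0.0000, 0.0637, 0.0637, 0.0637, 0.0637, 0.7453]  mean=0.5636  Neff=1.7492  idx=[6, 8, 9, 10, 10, 10, 10, 10, 10, 10, 10]

N_eff = 1.7492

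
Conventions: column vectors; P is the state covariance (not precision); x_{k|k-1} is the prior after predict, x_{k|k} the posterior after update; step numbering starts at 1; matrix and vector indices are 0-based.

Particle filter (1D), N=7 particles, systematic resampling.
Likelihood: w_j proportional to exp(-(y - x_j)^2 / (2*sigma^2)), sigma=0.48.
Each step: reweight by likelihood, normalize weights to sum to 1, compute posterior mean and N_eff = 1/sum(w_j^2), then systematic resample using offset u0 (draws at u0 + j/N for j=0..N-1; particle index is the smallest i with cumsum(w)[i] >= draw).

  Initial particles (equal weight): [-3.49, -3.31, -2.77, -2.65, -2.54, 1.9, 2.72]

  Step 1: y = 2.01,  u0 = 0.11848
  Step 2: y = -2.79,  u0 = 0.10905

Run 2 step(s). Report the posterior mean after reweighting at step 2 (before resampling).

step 1: w=[0.0000, 0.0000, 0.0000, 0.0000, 0.0000, 0.7442, 0.2558]  mean=2.1098  Neff=1.6149  idx=[5, 5, 5, 5, 5, 6, 6]
step 2: w=[0.2000, 0.2000, 0.2000, 0.2000, 0.2000, 0.0000, 0.0000]  mean=1.9000  Neff=5.0000  idx=[0, 1, 1, 2, 3, 4, 4]

post_mean = 1.9000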